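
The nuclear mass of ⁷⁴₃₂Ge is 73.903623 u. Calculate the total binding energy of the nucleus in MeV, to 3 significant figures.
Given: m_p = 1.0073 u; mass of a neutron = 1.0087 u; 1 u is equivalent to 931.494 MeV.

Z = 32, so N = A − Z = 74 − 32 = 42.
Σm = 32·m_p + 42·m_n = 32.2336 + 42.3654 = 74.5990 u
Δm = 74.5990 − 73.903623 = 0.695377 u
Binding energy = Δm·c² = 0.695377 × 931.494 MeV/u = 647.740 MeV

648 MeV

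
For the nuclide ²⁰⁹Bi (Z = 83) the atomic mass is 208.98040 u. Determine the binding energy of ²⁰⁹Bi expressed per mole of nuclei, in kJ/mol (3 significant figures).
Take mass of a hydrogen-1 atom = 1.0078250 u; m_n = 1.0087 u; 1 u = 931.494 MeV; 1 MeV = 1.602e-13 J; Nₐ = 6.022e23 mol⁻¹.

Σm = 83·m(¹H) + 126·m_n = 83.6494750 + 127.0962 = 210.7456750 u
Mass defect Δm = 210.7456750 − 208.98040 = 1.7652750 u
Converting to energy: 1.7652750 u × 931.494 MeV/u = 1644.34 MeV
Per nucleus in joules: 1644.34 MeV × 1.602e-13 J/MeV = 2.6342e-10 J
Per mole: 2.6342e-10 J × 6.022e23 mol⁻¹ = 1.5863e+14 J/mol

1.59e+11 kJ/mol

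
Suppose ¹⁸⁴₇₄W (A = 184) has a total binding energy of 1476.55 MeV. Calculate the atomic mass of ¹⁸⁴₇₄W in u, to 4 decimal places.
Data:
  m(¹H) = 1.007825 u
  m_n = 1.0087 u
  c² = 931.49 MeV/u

183.9509 u

Mass defect = 1476.55 MeV / (931.49 MeV/u) = 1.585149 u
Constituent mass = 74(1.007825) + 110(1.0087) = 185.536050 u
Atomic mass = 185.536050 − 1.585149 = 183.950901 u ≈ 183.9509 u (to 4 decimal places)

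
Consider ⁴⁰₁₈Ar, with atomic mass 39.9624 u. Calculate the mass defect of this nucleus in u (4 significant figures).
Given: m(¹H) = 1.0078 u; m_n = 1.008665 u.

Total constituent mass: 18 × 1.0078 + 22 × 1.008665 = 40.331030 u
Δm = 40.331030 − 39.9624 = 0.368630 u

0.3686 u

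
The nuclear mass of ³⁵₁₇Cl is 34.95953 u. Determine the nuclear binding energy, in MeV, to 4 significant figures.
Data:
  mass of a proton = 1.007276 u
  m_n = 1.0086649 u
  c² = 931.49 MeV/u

298.2 MeV

The nucleus contains 17 protons and 35 − 17 = 18 neutrons.
Σm = 17·m_p + 18·m_n = 17.123692 + 18.1559682 = 35.2796602 u
Mass defect Δm = 35.2796602 − 34.95953 = 0.3201302 u
Binding energy = Δm·c² = 0.3201302 × 931.49 MeV/u = 298.198 MeV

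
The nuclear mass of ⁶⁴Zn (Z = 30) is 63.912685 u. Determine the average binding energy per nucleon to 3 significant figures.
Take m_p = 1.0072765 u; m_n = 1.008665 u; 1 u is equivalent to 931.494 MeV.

8.74 MeV/nucleon

Σm = 30·m_p + 34·m_n = 30.2182950 + 34.294610 = 64.5129050 u
The mass defect is 64.5129050 − 63.912685 = 0.6002200 u.
E_B = 0.6002200 × 931.494 = 559.101 MeV
Dividing by A = 64 gives 8.736 MeV per nucleon.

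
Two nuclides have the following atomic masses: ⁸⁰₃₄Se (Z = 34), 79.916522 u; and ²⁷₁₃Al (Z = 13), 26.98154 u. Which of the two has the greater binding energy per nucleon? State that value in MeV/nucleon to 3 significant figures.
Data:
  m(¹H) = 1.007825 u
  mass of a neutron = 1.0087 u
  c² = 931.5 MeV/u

⁸⁰₃₄Se; 8.73 MeV/nucleon

⁸⁰₃₄Se: Σm = 34(1.007825) + 46(1.0087) = 80.666250 u; Δm = 0.749728 u; E_B = 698.37 MeV; E_B/A = 8.730 MeV
²⁷₁₃Al: Σm = 13(1.007825) + 14(1.0087) = 27.223525 u; Δm = 0.241985 u; E_B = 225.409 MeV; E_B/A = 8.348 MeV
⁸⁰₃₄Se has the higher binding energy per nucleon, so it is the more tightly bound nucleus.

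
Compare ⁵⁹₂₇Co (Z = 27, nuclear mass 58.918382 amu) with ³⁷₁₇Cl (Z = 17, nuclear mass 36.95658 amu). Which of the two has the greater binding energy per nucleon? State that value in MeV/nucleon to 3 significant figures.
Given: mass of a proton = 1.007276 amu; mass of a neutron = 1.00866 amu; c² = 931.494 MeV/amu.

⁵⁹₂₇Co: Σm = 27(1.007276) + 32(1.00866) = 59.473572 amu; Δm = 0.555190 amu; E_B = 517.16 MeV; E_B/A = 8.765 MeV
³⁷₁₇Cl: Σm = 17(1.007276) + 20(1.00866) = 37.296892 amu; Δm = 0.340312 amu; E_B = 317.00 MeV; E_B/A = 8.568 MeV
⁵⁹₂₇Co has the higher binding energy per nucleon, so it is the more tightly bound nucleus.

⁵⁹₂₇Co; 8.77 MeV/nucleon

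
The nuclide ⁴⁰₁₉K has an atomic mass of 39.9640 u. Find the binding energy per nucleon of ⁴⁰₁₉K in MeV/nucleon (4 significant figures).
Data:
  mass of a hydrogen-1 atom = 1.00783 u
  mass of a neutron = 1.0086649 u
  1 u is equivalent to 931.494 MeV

The nucleus contains 19 protons and 40 − 19 = 21 neutrons.
Σm = 19·m(¹H) + 21·m_n = 19.14877 + 21.1819629 = 40.3307329 u
Mass defect Δm = 40.3307329 − 39.9640 = 0.3667329 u
E_B = 0.3667329 × 931.494 = 341.609 MeV
Dividing by A = 40 gives 8.540 MeV per nucleon.

8.540 MeV/nucleon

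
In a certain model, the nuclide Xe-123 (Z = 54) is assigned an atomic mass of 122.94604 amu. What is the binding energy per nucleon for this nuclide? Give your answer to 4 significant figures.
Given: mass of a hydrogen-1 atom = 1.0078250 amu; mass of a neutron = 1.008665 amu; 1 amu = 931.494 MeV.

Mass of separated nucleons = 54(1.0078250) + 69(1.008665) = 54.4225500 + 69.597885 = 124.0204350 amu
Δm = 124.0204350 − 122.94604 = 1.0743950 amu
E_B = 1.0743950 × 931.494 = 1000.79 MeV
BE/A = 1000.79 MeV / 123 = 8.137 MeV/nucleon

8.137 MeV/nucleon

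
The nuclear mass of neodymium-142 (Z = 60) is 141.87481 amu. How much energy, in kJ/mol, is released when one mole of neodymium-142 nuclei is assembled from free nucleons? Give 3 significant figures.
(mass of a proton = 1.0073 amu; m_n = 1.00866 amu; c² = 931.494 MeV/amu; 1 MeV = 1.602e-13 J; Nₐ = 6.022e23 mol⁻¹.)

1.14e+11 kJ/mol

The nucleus contains 60 protons and 142 − 60 = 82 neutrons.
Total constituent mass: 60 × 1.0073 + 82 × 1.00866 = 143.14812 amu
Δm = 143.14812 − 141.87481 = 1.27331 amu
E_B = 1.27331 × 931.494 = 1186.08 MeV
Per nucleus in joules: 1186.08 MeV × 1.602e-13 J/MeV = 1.9001e-10 J
Per mole: 1.9001e-10 J × 6.022e23 mol⁻¹ = 1.1442e+14 J/mol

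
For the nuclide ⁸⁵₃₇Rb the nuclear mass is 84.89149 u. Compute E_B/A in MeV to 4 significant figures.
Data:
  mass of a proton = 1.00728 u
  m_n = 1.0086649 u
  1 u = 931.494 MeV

The nucleus contains 37 protons and 85 − 37 = 48 neutrons.
Total constituent mass: 37 × 1.00728 + 48 × 1.0086649 = 85.6852752 u
The mass defect is 85.6852752 − 84.89149 = 0.7937852 u.
Converting to energy: 0.7937852 u × 931.494 MeV/u = 739.406 MeV
Per nucleon: 739.406 / 85 = 8.699 MeV

8.699 MeV/nucleon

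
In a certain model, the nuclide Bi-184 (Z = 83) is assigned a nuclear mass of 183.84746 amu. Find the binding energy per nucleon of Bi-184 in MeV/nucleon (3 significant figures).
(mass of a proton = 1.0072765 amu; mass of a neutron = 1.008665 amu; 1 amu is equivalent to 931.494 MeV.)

With 83 protons and 101 neutrons (A = 184):
Mass of separated nucleons = 83(1.0072765) + 101(1.008665) = 83.6039495 + 101.875165 = 185.4791145 amu
The mass defect is 185.4791145 − 183.84746 = 1.6316545 amu.
Binding energy = Δm·c² = 1.6316545 × 931.494 MeV/amu = 1519.88 MeV
Dividing by A = 184 gives 8.260 MeV per nucleon.

8.26 MeV/nucleon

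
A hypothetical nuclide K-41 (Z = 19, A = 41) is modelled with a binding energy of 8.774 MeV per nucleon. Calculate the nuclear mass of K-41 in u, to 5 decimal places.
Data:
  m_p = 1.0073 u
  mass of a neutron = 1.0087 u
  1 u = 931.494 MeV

40.94391 u

Total binding energy = 41 × 8.774 = 359.734 MeV
Mass defect = 359.734 MeV / (931.494 MeV/u) = 0.3861904 u
Constituent mass = 19(1.0073) + 22(1.0087) = 41.3301 u
Nuclear mass = 41.3301 − 0.3861904 = 40.9439096 u ≈ 40.94391 u (to 5 decimal places)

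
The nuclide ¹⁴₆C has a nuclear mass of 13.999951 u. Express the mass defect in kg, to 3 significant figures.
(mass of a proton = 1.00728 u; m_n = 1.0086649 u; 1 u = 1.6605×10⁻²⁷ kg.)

Mass of separated nucleons = 6(1.00728) + 8(1.0086649) = 6.04368 + 8.0693192 = 14.1129992 u
The mass defect is 14.1129992 − 13.999951 = 0.1130482 u.
In SI units: 0.1130482 u × 1.6605×10⁻²⁷ kg/u = 1.8772e-28 kg

1.88e-28 kg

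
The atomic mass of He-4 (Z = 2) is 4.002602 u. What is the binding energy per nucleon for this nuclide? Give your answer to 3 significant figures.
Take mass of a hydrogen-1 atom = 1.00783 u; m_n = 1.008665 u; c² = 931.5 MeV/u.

The nucleus contains 2 protons and 4 − 2 = 2 neutrons.
Total constituent mass: 2 × 1.00783 + 2 × 1.008665 = 4.032990 u
The mass defect is 4.032990 − 4.002602 = 0.030388 u.
E_B = 0.030388 × 931.5 = 28.3064 MeV
Per nucleon: 28.3064 / 4 = 7.077 MeV

7.08 MeV/nucleon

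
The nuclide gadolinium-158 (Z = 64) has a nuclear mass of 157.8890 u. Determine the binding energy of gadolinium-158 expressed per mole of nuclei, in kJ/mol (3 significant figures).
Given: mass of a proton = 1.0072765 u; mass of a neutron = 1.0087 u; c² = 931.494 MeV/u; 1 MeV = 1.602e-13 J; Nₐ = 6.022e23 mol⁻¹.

Z = 64, so N = A − Z = 158 − 64 = 94.
Total constituent mass: 64 × 1.0072765 + 94 × 1.0087 = 159.2834960 u
Mass defect Δm = 159.2834960 − 157.8890 = 1.3944960 u
Binding energy = Δm·c² = 1.3944960 × 931.494 MeV/u = 1298.96 MeV
Per nucleus in joules: 1298.96 MeV × 1.602e-13 J/MeV = 2.0809e-10 J
Per mole: 2.0809e-10 J × 6.022e23 mol⁻¹ = 1.2531e+14 J/mol

1.25e+11 kJ/mol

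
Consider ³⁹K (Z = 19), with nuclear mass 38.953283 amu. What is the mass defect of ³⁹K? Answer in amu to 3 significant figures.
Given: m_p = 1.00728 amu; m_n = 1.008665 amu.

With 19 protons and 20 neutrons (A = 39):
Σm = 19·m_p + 20·m_n = 19.13832 + 20.173300 = 39.311620 amu
Mass defect Δm = 39.311620 − 38.953283 = 0.358337 amu

0.358 amu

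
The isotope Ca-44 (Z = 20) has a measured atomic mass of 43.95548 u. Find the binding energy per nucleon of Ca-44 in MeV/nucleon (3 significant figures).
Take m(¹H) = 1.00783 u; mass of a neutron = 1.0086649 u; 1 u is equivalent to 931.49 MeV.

Total constituent mass: 20 × 1.00783 + 24 × 1.0086649 = 44.3645576 u
The mass defect is 44.3645576 − 43.95548 = 0.4090776 u.
E_B = 0.4090776 × 931.49 = 381.052 MeV
Dividing by A = 44 gives 8.660 MeV per nucleon.

8.66 MeV/nucleon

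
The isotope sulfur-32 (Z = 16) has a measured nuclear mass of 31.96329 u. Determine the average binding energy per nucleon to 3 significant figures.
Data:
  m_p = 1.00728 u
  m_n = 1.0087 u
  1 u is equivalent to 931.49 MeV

The nucleus contains 16 protons and 32 − 16 = 16 neutrons.
Total constituent mass: 16 × 1.00728 + 16 × 1.0087 = 32.25568 u
The mass defect is 32.25568 − 31.96329 = 0.29239 u.
Binding energy = Δm·c² = 0.29239 × 931.49 MeV/u = 272.358 MeV
BE/A = 272.358 MeV / 32 = 8.511 MeV/nucleon

8.51 MeV/nucleon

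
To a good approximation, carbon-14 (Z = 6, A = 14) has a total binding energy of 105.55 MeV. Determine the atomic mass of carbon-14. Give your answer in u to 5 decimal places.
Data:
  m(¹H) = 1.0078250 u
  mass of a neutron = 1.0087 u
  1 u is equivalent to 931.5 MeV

14.00324 u

Mass defect = 105.55 MeV / (931.5 MeV/u) = 0.1133119 u
Constituent mass = 6(1.0078250) + 8(1.0087) = 14.1165500 u
Atomic mass = 14.1165500 − 0.1133119 = 14.0032381 u ≈ 14.00324 u (to 5 decimal places)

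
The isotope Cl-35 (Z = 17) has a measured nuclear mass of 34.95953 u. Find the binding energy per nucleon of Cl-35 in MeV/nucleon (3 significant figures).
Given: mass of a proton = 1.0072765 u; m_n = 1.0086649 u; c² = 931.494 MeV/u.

Z = 17, so N = A − Z = 35 − 17 = 18.
Mass of separated nucleons = 17(1.0072765) + 18(1.0086649) = 17.1237005 + 18.1559682 = 35.2796687 u
The mass defect is 35.2796687 − 34.95953 = 0.3201387 u.
Binding energy = Δm·c² = 0.3201387 × 931.494 MeV/u = 298.207 MeV
Dividing by A = 35 gives 8.520 MeV per nucleon.

8.52 MeV/nucleon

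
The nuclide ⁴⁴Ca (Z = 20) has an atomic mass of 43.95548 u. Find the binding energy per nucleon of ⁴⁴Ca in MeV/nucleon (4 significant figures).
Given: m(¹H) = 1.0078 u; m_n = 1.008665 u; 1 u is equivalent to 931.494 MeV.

With 20 protons and 24 neutrons (A = 44):
Σm = 20·m(¹H) + 24·m_n = 20.1560 + 24.207960 = 44.363960 u
The mass defect is 44.363960 − 43.95548 = 0.408480 u.
E_B = 0.408480 × 931.494 = 380.497 MeV
BE/A = 380.497 MeV / 44 = 8.648 MeV/nucleon

8.648 MeV/nucleon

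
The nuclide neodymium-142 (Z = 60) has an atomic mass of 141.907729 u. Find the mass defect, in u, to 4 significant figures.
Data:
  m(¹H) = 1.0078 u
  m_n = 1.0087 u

Σm = 60·m(¹H) + 82·m_n = 60.4680 + 82.7134 = 143.1814 u
The mass defect is 143.1814 − 141.907729 = 1.273671 u.

1.274 u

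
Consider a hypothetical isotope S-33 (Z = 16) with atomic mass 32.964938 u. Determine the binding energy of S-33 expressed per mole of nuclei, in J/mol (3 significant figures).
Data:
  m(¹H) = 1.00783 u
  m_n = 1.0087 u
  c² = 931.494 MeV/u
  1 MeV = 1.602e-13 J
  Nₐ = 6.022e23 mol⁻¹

The nucleus contains 16 protons and 33 − 16 = 17 neutrons.
Σm = 16·m(¹H) + 17·m_n = 16.12528 + 17.1479 = 33.27318 u
Mass defect Δm = 33.27318 − 32.964938 = 0.308242 u
Converting to energy: 0.308242 u × 931.494 MeV/u = 287.126 MeV
Per nucleus in joules: 287.126 MeV × 1.602e-13 J/MeV = 4.5998e-11 J
Per mole: 4.5998e-11 J × 6.022e23 mol⁻¹ = 2.7700e+13 J/mol

2.77e+13 J/mol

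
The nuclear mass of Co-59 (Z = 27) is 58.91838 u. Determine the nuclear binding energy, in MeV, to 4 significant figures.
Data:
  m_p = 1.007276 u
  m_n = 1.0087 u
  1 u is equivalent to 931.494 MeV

518.4 MeV

Total constituent mass: 27 × 1.007276 + 32 × 1.0087 = 59.474852 u
The mass defect is 59.474852 − 58.91838 = 0.556472 u.
Converting to energy: 0.556472 u × 931.494 MeV/u = 518.350 MeV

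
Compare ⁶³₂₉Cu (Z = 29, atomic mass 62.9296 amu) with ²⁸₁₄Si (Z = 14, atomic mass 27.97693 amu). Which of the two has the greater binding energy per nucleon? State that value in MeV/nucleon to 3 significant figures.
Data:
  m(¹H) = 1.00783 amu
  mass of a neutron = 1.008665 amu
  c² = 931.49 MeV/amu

⁶³₂₉Cu: Σm = 29(1.00783) + 34(1.008665) = 63.521680 amu; Δm = 0.592080 amu; E_B = 551.52 MeV; E_B/A = 8.754 MeV
²⁸₁₄Si: Σm = 14(1.00783) + 14(1.008665) = 28.230930 amu; Δm = 0.254000 amu; E_B = 236.60 MeV; E_B/A = 8.450 MeV
⁶³₂₉Cu has the higher binding energy per nucleon, so it is the more tightly bound nucleus.

⁶³₂₉Cu; 8.75 MeV/nucleon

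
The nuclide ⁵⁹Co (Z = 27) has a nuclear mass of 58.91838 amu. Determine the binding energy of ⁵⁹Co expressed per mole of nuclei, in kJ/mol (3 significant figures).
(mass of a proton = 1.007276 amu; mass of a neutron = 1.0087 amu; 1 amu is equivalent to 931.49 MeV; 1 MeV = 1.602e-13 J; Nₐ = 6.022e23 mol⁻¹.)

5.00e+10 kJ/mol

The nucleus contains 27 protons and 59 − 27 = 32 neutrons.
Mass of separated nucleons = 27(1.007276) + 32(1.0087) = 27.196452 + 32.2784 = 59.474852 amu
The mass defect is 59.474852 − 58.91838 = 0.556472 amu.
E_B = 0.556472 × 931.49 = 518.348 MeV
Per nucleus in joules: 518.348 MeV × 1.602e-13 J/MeV = 8.3039e-11 J
Per mole: 8.3039e-11 J × 6.022e23 mol⁻¹ = 5.0006e+13 J/mol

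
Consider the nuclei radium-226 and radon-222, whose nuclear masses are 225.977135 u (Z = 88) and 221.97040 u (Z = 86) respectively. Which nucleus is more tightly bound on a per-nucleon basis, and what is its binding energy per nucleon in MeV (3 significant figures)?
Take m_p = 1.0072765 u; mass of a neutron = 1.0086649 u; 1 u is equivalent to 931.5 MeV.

radium-226: Σm = 88(1.0072765) + 138(1.0086649) = 227.8360882 u; Δm = 1.8589532 u; E_B = 1731.6 MeV; E_B/A = 7.662 MeV
radon-222: Σm = 86(1.0072765) + 136(1.0086649) = 223.8042054 u; Δm = 1.8338054 u; E_B = 1708.19 MeV; E_B/A = 7.6945 MeV
radon-222 has the higher binding energy per nucleon, so it is the more tightly bound nucleus.

radon-222; 7.69 MeV/nucleon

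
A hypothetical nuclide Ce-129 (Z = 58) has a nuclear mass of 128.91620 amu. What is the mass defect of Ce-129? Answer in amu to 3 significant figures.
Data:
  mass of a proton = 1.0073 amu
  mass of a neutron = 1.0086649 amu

With 58 protons and 71 neutrons (A = 129):
Total constituent mass: 58 × 1.0073 + 71 × 1.0086649 = 130.0386079 amu
Δm = 130.0386079 − 128.91620 = 1.1224079 amu

1.12 amu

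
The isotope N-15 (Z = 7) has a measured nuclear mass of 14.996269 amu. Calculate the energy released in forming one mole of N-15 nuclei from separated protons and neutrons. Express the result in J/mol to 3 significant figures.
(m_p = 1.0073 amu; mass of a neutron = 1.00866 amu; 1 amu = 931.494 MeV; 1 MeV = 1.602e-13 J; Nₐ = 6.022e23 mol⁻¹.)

1.12e+13 J/mol

The nucleus contains 7 protons and 15 − 7 = 8 neutrons.
Mass of separated nucleons = 7(1.0073) + 8(1.00866) = 7.0511 + 8.06928 = 15.12038 amu
The mass defect is 15.12038 − 14.996269 = 0.124111 amu.
Converting to energy: 0.124111 amu × 931.494 MeV/amu = 115.609 MeV
Per nucleus in joules: 115.609 MeV × 1.602e-13 J/MeV = 1.8521e-11 J
Per mole: 1.8521e-11 J × 6.022e23 mol⁻¹ = 1.1153e+13 J/mol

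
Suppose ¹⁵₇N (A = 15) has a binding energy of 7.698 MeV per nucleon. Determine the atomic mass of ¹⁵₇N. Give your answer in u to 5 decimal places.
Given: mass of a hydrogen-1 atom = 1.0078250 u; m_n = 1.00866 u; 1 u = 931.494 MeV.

15.00009 u

Total binding energy = 15 × 7.698 = 115.470 MeV
Mass defect = 115.470 MeV / (931.494 MeV/u) = 0.1239622 u
Constituent mass = 7(1.0078250) + 8(1.00866) = 15.1240550 u
Atomic mass = 15.1240550 − 0.1239622 = 15.0000928 u ≈ 15.00009 u (to 5 decimal places)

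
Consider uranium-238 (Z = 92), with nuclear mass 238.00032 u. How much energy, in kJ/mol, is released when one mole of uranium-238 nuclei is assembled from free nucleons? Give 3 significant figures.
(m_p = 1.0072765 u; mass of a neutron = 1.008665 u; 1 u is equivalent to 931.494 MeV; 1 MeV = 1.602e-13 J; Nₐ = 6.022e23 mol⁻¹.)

Z = 92, so N = A − Z = 238 − 92 = 146.
Total constituent mass: 92 × 1.0072765 + 146 × 1.008665 = 239.9345280 u
The mass defect is 239.9345280 − 238.00032 = 1.9342080 u.
E_B = 1.9342080 × 931.494 = 1801.70 MeV
Per nucleus in joules: 1801.70 MeV × 1.602e-13 J/MeV = 2.8863e-10 J
Per mole: 2.8863e-10 J × 6.022e23 mol⁻¹ = 1.7381e+14 J/mol

1.74e+11 kJ/mol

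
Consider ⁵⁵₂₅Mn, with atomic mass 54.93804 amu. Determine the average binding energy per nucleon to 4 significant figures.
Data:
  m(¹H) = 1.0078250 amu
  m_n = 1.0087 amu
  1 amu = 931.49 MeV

8.783 MeV/nucleon

Mass of separated nucleons = 25(1.0078250) + 30(1.0087) = 25.1956250 + 30.2610 = 55.4566250 amu
Mass defect Δm = 55.4566250 − 54.93804 = 0.5185850 amu
Converting to energy: 0.5185850 amu × 931.49 MeV/amu = 483.057 MeV
BE/A = 483.057 MeV / 55 = 8.783 MeV/nucleon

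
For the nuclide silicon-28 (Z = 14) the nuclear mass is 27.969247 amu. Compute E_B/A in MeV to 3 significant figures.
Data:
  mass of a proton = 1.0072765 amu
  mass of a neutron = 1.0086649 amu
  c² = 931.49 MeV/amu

8.45 MeV/nucleon

The nucleus contains 14 protons and 28 − 14 = 14 neutrons.
Mass of separated nucleons = 14(1.0072765) + 14(1.0086649) = 14.1018710 + 14.1213086 = 28.2231796 amu
The mass defect is 28.2231796 − 27.969247 = 0.2539326 amu.
Converting to energy: 0.2539326 amu × 931.49 MeV/amu = 236.536 MeV
Dividing by A = 28 gives 8.448 MeV per nucleon.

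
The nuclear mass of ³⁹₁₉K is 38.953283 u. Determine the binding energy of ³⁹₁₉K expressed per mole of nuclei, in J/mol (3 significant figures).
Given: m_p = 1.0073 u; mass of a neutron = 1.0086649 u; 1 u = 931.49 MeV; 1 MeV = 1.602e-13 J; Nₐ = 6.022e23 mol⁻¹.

3.22e+13 J/mol

Σm = 19·m_p + 20·m_n = 19.1387 + 20.1732980 = 39.3119980 u
The mass defect is 39.3119980 − 38.953283 = 0.3587150 u.
Converting to energy: 0.3587150 u × 931.49 MeV/u = 334.139 MeV
Per nucleus in joules: 334.139 MeV × 1.602e-13 J/MeV = 5.3529e-11 J
Per mole: 5.3529e-11 J × 6.022e23 mol⁻¹ = 3.2235e+13 J/mol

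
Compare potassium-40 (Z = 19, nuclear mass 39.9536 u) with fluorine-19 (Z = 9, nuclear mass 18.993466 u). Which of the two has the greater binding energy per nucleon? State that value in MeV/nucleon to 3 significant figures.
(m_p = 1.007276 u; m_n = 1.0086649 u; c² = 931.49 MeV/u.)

potassium-40: Σm = 19(1.007276) + 21(1.0086649) = 40.3202069 u; Δm = 0.3666069 u; E_B = 341.49 MeV; E_B/A = 8.537 MeV
fluorine-19: Σm = 9(1.007276) + 10(1.0086649) = 19.1521330 u; Δm = 0.1586670 u; E_B = 147.80 MeV; E_B/A = 7.779 MeV
potassium-40 has the higher binding energy per nucleon, so it is the more tightly bound nucleus.

potassium-40; 8.54 MeV/nucleon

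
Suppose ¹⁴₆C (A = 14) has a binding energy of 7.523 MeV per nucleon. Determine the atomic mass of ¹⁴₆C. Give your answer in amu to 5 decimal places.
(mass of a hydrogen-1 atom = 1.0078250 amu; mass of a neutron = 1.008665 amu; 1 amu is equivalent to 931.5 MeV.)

Total binding energy = 14 × 7.523 = 105.322 MeV
Mass defect = 105.322 MeV / (931.5 MeV/amu) = 0.1130671 amu
Constituent mass = 6(1.0078250) + 8(1.008665) = 14.1162700 amu
Atomic mass = 14.1162700 − 0.1130671 = 14.0032029 amu ≈ 14.00320 amu (to 5 decimal places)

14.00320 amu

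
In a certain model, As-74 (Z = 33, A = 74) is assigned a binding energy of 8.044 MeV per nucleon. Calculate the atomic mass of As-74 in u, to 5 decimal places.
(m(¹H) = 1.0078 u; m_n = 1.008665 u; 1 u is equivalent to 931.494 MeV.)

Total binding energy = 74 × 8.044 = 595.256 MeV
Mass defect = 595.256 MeV / (931.494 MeV/u) = 0.6390336 u
Constituent mass = 33(1.0078) + 41(1.008665) = 74.612665 u
Atomic mass = 74.612665 − 0.6390336 = 73.9736314 u ≈ 73.97363 u (to 5 decimal places)

73.97363 u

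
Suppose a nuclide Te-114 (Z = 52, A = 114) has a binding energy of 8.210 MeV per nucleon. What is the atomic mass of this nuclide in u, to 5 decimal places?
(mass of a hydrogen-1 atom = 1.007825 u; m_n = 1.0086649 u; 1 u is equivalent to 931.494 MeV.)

Total binding energy = 114 × 8.210 = 935.940 MeV
Mass defect = 935.940 MeV / (931.494 MeV/u) = 1.0047730 u
Constituent mass = 52(1.007825) + 62(1.0086649) = 114.9441238 u
Atomic mass = 114.9441238 − 1.0047730 = 113.9393508 u ≈ 113.93935 u (to 5 decimal places)

113.93935 u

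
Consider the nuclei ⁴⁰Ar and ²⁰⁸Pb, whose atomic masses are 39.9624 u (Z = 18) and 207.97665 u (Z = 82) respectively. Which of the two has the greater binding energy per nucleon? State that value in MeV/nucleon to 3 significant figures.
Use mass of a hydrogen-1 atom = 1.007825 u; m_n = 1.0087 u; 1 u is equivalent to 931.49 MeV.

⁴⁰Ar: Σm = 18(1.007825) + 22(1.0087) = 40.332250 u; Δm = 0.369850 u; E_B = 344.51 MeV; E_B/A = 8.613 MeV
²⁰⁸Pb: Σm = 82(1.007825) + 126(1.0087) = 209.737850 u; Δm = 1.761200 u; E_B = 1640.5 MeV; E_B/A = 7.887 MeV
⁴⁰Ar has the higher binding energy per nucleon, so it is the more tightly bound nucleus.

⁴⁰Ar; 8.61 MeV/nucleon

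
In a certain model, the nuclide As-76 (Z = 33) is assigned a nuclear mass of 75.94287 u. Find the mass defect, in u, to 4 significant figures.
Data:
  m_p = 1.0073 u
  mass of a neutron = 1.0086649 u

0.6706 u

The nucleus contains 33 protons and 76 − 33 = 43 neutrons.
Σm = 33·m_p + 43·m_n = 33.2409 + 43.3725907 = 76.6134907 u
Δm = 76.6134907 − 75.94287 = 0.6706207 u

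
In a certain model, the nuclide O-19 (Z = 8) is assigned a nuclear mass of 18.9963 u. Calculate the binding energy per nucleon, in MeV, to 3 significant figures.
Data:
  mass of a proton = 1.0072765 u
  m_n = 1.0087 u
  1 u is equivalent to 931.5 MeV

With 8 protons and 11 neutrons (A = 19):
Total constituent mass: 8 × 1.0072765 + 11 × 1.0087 = 19.1539120 u
Δm = 19.1539120 − 18.9963 = 0.1576120 u
Converting to energy: 0.1576120 u × 931.5 MeV/u = 146.816 MeV
Per nucleon: 146.816 / 19 = 7.727 MeV

7.73 MeV/nucleon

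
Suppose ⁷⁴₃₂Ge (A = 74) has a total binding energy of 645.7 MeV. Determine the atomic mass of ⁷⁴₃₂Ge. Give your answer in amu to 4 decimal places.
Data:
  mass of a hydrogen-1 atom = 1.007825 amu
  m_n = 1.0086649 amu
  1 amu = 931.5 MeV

Mass defect = 645.7 MeV / (931.5 MeV/amu) = 0.693183 amu
Constituent mass = 32(1.007825) + 42(1.0086649) = 74.6143258 amu
Atomic mass = 74.6143258 − 0.693183 = 73.9211428 amu ≈ 73.9211 amu (to 4 decimal places)

73.9211 amu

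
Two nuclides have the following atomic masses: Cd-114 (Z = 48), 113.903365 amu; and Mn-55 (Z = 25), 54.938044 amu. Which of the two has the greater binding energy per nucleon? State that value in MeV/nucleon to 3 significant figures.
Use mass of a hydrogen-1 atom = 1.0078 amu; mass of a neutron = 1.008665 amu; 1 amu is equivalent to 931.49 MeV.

Mn-55; 8.75 MeV/nucleon

Cd-114: Σm = 48(1.0078) + 66(1.008665) = 114.946290 amu; Δm = 1.042925 amu; E_B = 971.47 MeV; E_B/A = 8.522 MeV
Mn-55: Σm = 25(1.0078) + 30(1.008665) = 55.454950 amu; Δm = 0.516906 amu; E_B = 481.49 MeV; E_B/A = 8.754 MeV
Mn-55 has the higher binding energy per nucleon, so it is the more tightly bound nucleus.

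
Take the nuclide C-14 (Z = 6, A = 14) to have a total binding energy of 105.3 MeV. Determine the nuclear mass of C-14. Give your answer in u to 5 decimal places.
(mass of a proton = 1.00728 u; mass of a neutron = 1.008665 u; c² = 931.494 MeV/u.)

Mass defect = 105.3 MeV / (931.494 MeV/u) = 0.1130442 u
Constituent mass = 6(1.00728) + 8(1.008665) = 14.113000 u
Nuclear mass = 14.113000 − 0.1130442 = 13.9999558 u ≈ 13.99996 u (to 5 decimal places)

13.99996 u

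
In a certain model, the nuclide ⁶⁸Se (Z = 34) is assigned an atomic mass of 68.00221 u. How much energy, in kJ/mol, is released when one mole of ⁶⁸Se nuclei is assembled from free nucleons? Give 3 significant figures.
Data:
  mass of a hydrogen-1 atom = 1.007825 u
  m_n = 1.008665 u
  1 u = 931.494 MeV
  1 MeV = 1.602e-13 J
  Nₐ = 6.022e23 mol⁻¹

Mass of separated nucleons = 34(1.007825) + 34(1.008665) = 34.266050 + 34.294610 = 68.560660 u
The mass defect is 68.560660 − 68.00221 = 0.558450 u.
Converting to energy: 0.558450 u × 931.494 MeV/u = 520.193 MeV
Per nucleus in joules: 520.193 MeV × 1.602e-13 J/MeV = 8.3335e-11 J
Per mole: 8.3335e-11 J × 6.022e23 mol⁻¹ = 5.0184e+13 J/mol

5.02e+10 kJ/mol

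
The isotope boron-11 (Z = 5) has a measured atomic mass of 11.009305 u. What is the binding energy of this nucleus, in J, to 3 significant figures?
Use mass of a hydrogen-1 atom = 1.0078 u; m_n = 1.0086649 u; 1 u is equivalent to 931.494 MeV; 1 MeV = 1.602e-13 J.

1.22e-11 J

Mass of separated nucleons = 5(1.0078) + 6(1.0086649) = 5.0390 + 6.0519894 = 11.0909894 u
Mass defect Δm = 11.0909894 − 11.009305 = 0.0816844 u
Converting to energy: 0.0816844 u × 931.494 MeV/u = 76.0885 MeV
In joules: 76.0885 MeV × 1.602e-13 J/MeV = 1.2189e-11 J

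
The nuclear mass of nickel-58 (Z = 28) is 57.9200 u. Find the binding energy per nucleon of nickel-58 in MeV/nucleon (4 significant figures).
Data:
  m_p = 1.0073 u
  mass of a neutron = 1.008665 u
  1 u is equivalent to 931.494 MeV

Z = 28, so N = A − Z = 58 − 28 = 30.
Total constituent mass: 28 × 1.0073 + 30 × 1.008665 = 58.464350 u
Δm = 58.464350 − 57.9200 = 0.544350 u
Converting to energy: 0.544350 u × 931.494 MeV/u = 507.059 MeV
BE/A = 507.059 MeV / 58 = 8.742 MeV/nucleon

8.742 MeV/nucleon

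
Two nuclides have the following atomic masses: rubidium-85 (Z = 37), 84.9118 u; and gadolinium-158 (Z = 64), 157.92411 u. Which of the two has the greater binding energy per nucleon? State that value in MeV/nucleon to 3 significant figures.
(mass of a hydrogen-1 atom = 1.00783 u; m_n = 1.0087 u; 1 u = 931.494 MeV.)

rubidium-85: Σm = 37(1.00783) + 48(1.0087) = 85.70731 u; Δm = 0.79551 u; E_B = 741.01 MeV; E_B/A = 8.718 MeV
gadolinium-158: Σm = 64(1.00783) + 94(1.0087) = 159.31892 u; Δm = 1.39481 u; E_B = 1299.3 MeV; E_B/A = 8.223 MeV
rubidium-85 has the higher binding energy per nucleon, so it is the more tightly bound nucleus.

rubidium-85; 8.72 MeV/nucleon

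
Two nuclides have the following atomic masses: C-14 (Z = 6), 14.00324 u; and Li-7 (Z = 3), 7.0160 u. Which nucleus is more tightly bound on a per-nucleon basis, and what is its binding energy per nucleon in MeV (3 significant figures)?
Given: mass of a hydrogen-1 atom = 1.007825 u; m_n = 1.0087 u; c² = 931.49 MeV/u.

C-14; 7.54 MeV/nucleon

C-14: Σm = 6(1.007825) + 8(1.0087) = 14.116550 u; Δm = 0.113310 u; E_B = 105.55 MeV; E_B/A = 7.539 MeV
Li-7: Σm = 3(1.007825) + 4(1.0087) = 7.058275 u; Δm = 0.042275 u; E_B = 39.379 MeV; E_B/A = 5.626 MeV
C-14 has the higher binding energy per nucleon, so it is the more tightly bound nucleus.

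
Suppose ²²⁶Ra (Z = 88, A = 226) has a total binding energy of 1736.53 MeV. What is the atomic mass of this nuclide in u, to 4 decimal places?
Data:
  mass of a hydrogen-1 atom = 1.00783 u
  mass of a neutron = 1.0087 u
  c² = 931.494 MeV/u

Mass defect = 1736.53 MeV / (931.494 MeV/u) = 1.864242 u
Constituent mass = 88(1.00783) + 138(1.0087) = 227.88964 u
Atomic mass = 227.88964 − 1.864242 = 226.025398 u ≈ 226.0254 u (to 4 decimal places)

226.0254 u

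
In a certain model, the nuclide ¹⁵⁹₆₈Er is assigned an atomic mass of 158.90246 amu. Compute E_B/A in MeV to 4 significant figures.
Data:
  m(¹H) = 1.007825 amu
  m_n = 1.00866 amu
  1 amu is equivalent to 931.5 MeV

Σm = 68·m(¹H) + 91·m_n = 68.532100 + 91.78806 = 160.320160 amu
Mass defect Δm = 160.320160 − 158.90246 = 1.417700 amu
E_B = 1.417700 × 931.5 = 1320.59 MeV
Dividing by A = 159 gives 8.306 MeV per nucleon.

8.306 MeV/nucleon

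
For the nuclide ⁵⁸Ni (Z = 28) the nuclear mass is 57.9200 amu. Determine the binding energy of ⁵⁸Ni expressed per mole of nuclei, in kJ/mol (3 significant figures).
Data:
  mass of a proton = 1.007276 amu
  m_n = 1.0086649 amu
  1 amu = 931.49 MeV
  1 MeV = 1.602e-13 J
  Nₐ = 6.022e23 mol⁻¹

4.89e+10 kJ/mol

Total constituent mass: 28 × 1.007276 + 30 × 1.0086649 = 58.4636750 amu
Mass defect Δm = 58.4636750 − 57.9200 = 0.5436750 amu
Binding energy = Δm·c² = 0.5436750 × 931.49 MeV/amu = 506.428 MeV
Per nucleus in joules: 506.428 MeV × 1.602e-13 J/MeV = 8.1130e-11 J
Per mole: 8.1130e-11 J × 6.022e23 mol⁻¹ = 4.8856e+13 J/mol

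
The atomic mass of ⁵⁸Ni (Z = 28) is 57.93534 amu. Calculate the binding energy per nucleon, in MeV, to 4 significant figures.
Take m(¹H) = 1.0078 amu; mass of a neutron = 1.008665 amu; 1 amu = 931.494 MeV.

Z = 28, so N = A − Z = 58 − 28 = 30.
Total constituent mass: 28 × 1.0078 + 30 × 1.008665 = 58.478350 amu
Δm = 58.478350 − 57.93534 = 0.543010 amu
E_B = 0.543010 × 931.494 = 505.811 MeV
BE/A = 505.811 MeV / 58 = 8.721 MeV/nucleon

8.721 MeV/nucleon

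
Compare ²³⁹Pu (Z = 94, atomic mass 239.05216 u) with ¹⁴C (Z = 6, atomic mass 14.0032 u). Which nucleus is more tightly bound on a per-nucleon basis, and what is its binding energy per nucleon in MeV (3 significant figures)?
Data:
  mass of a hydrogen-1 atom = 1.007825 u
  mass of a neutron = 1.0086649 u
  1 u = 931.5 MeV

²³⁹Pu: Σm = 94(1.007825) + 145(1.0086649) = 240.9919605 u; Δm = 1.9398005 u; E_B = 1806.9 MeV; E_B/A = 7.560 MeV
¹⁴C: Σm = 6(1.007825) + 8(1.0086649) = 14.1162692 u; Δm = 0.1130692 u; E_B = 105.32 MeV; E_B/A = 7.523 MeV
²³⁹Pu has the higher binding energy per nucleon, so it is the more tightly bound nucleus.

²³⁹Pu; 7.56 MeV/nucleon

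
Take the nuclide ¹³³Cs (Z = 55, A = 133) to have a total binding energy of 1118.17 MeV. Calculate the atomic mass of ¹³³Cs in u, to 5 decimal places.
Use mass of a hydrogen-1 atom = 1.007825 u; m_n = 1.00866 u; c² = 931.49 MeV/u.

Mass defect = 1118.17 MeV / (931.49 MeV/u) = 1.2004101 u
Constituent mass = 55(1.007825) + 78(1.00866) = 134.105855 u
Atomic mass = 134.105855 − 1.2004101 = 132.9054449 u ≈ 132.90544 u (to 5 decimal places)

132.90544 u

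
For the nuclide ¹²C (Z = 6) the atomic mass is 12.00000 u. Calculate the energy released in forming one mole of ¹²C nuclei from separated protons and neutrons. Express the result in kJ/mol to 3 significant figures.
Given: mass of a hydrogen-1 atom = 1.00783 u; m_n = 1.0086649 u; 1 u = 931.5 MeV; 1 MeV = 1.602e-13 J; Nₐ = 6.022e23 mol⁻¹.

8.89e+09 kJ/mol

The nucleus contains 6 protons and 12 − 6 = 6 neutrons.
Σm = 6·m(¹H) + 6·m_n = 6.04698 + 6.0519894 = 12.0989694 u
The mass defect is 12.0989694 − 12.00000 = 0.0989694 u.
Binding energy = Δm·c² = 0.0989694 × 931.5 MeV/u = 92.1900 MeV
Per nucleus in joules: 92.1900 MeV × 1.602e-13 J/MeV = 1.4769e-11 J
Per mole: 1.4769e-11 J × 6.022e23 mol⁻¹ = 8.8939e+12 J/mol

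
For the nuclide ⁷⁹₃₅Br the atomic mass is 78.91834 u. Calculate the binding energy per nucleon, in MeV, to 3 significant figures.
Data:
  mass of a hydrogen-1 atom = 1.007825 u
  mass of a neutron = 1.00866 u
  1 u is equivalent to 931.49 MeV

8.68 MeV/nucleon

Mass of separated nucleons = 35(1.007825) + 44(1.00866) = 35.273875 + 44.38104 = 79.654915 u
The mass defect is 79.654915 − 78.91834 = 0.736575 u.
Binding energy = Δm·c² = 0.736575 × 931.49 MeV/u = 686.11225 MeV
Per nucleon: 686.11225 / 79 = 8.68497 MeV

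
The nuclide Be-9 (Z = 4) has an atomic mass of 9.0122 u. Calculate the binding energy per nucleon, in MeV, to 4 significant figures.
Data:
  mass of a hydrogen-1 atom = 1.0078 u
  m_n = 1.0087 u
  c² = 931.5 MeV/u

6.469 MeV/nucleon

Z = 4, so N = A − Z = 9 − 4 = 5.
Total constituent mass: 4 × 1.0078 + 5 × 1.0087 = 9.0747 u
Mass defect Δm = 9.0747 − 9.0122 = 0.0625 u
Binding energy = Δm·c² = 0.0625 × 931.5 MeV/u = 58.2188 MeV
BE/A = 58.2188 MeV / 9 = 6.469 MeV/nucleon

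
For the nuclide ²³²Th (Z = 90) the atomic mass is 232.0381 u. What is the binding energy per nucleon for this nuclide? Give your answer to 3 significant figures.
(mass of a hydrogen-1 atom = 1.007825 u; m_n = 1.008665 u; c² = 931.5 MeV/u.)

7.61 MeV/nucleon

Mass of separated nucleons = 90(1.007825) + 142(1.008665) = 90.704250 + 143.230430 = 233.934680 u
Δm = 233.934680 − 232.0381 = 1.896580 u
Binding energy = Δm·c² = 1.896580 × 931.5 MeV/u = 1766.66 MeV
Dividing by A = 232 gives 7.6149 MeV per nucleon.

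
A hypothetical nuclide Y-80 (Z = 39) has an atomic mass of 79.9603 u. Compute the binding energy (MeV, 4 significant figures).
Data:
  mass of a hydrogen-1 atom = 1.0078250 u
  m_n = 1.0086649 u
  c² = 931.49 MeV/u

652.2 MeV

With 39 protons and 41 neutrons (A = 80):
Σm = 39·m(¹H) + 41·m_n = 39.3051750 + 41.3552609 = 80.6604359 u
The mass defect is 80.6604359 − 79.9603 = 0.7001359 u.
E_B = 0.7001359 × 931.49 = 652.170 MeV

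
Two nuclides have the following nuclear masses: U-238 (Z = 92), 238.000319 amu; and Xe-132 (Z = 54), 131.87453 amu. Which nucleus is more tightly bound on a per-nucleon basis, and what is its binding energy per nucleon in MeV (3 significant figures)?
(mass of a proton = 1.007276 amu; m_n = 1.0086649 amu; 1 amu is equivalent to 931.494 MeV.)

U-238: Σm = 92(1.007276) + 146(1.0086649) = 239.9344674 amu; Δm = 1.9341484 amu; E_B = 1801.6 MeV; E_B/A = 7.570 MeV
Xe-132: Σm = 54(1.007276) + 78(1.0086649) = 133.0687662 amu; Δm = 1.1942362 amu; E_B = 1112.4 MeV; E_B/A = 8.427 MeV
Xe-132 has the higher binding energy per nucleon, so it is the more tightly bound nucleus.

Xe-132; 8.43 MeV/nucleon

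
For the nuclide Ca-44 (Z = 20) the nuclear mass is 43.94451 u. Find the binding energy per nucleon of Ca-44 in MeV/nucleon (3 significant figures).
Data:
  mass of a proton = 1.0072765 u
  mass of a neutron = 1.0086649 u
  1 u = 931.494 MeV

8.66 MeV/nucleon

Mass of separated nucleons = 20(1.0072765) + 24(1.0086649) = 20.1455300 + 24.2079576 = 44.3534876 u
The mass defect is 44.3534876 − 43.94451 = 0.4089776 u.
Binding energy = Δm·c² = 0.4089776 × 931.494 MeV/u = 380.960 MeV
Dividing by A = 44 gives 8.658 MeV per nucleon.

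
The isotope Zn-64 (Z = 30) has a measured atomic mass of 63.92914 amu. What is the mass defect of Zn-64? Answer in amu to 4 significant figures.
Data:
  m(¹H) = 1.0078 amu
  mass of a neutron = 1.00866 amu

With 30 protons and 34 neutrons (A = 64):
Total constituent mass: 30 × 1.0078 + 34 × 1.00866 = 64.52844 amu
Δm = 64.52844 − 63.92914 = 0.59930 amu

0.5993 amu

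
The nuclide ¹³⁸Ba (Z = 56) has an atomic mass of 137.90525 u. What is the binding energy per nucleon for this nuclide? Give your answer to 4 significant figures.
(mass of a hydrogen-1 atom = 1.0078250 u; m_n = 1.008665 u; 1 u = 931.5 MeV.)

Z = 56, so N = A − Z = 138 − 56 = 82.
Total constituent mass: 56 × 1.0078250 + 82 × 1.008665 = 139.1487300 u
Mass defect Δm = 139.1487300 − 137.90525 = 1.2434800 u
E_B = 1.2434800 × 931.5 = 1158.30 MeV
Dividing by A = 138 gives 8.393 MeV per nucleon.

8.393 MeV/nucleon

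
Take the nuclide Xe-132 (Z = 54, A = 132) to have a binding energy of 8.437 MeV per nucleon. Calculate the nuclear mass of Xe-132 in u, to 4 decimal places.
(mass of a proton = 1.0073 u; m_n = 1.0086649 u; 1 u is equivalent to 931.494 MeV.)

Total binding energy = 132 × 8.437 = 1113.684 MeV
Mass defect = 1113.684 MeV / (931.494 MeV/u) = 1.195589 u
Constituent mass = 54(1.0073) + 78(1.0086649) = 133.0700622 u
Nuclear mass = 133.0700622 − 1.195589 = 131.8744732 u ≈ 131.8745 u (to 4 decimal places)

131.8745 u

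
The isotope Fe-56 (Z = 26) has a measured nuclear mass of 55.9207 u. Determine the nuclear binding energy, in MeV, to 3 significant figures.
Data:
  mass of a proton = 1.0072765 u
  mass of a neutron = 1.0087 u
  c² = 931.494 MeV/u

493 MeV

With 26 protons and 30 neutrons (A = 56):
Σm = 26·m_p + 30·m_n = 26.1891890 + 30.2610 = 56.4501890 u
Mass defect Δm = 56.4501890 − 55.9207 = 0.5294890 u
Binding energy = Δm·c² = 0.5294890 × 931.494 MeV/u = 493.216 MeV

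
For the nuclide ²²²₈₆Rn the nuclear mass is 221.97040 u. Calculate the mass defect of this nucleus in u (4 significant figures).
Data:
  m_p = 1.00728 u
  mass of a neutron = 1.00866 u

1.833 u

Σm = 86·m_p + 136·m_n = 86.62608 + 137.17776 = 223.80384 u
The mass defect is 223.80384 − 221.97040 = 1.83344 u.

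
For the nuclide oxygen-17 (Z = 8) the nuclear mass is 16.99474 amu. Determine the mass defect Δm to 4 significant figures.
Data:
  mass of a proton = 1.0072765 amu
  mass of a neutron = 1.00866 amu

Mass of separated nucleons = 8(1.0072765) + 9(1.00866) = 8.0582120 + 9.07794 = 17.1361520 amu
Δm = 17.1361520 − 16.99474 = 0.1414120 amu

0.1414 amu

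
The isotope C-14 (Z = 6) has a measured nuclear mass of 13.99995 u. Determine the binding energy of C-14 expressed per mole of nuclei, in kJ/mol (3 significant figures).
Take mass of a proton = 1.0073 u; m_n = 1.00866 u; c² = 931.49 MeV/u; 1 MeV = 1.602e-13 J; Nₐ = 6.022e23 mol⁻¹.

1.02e+10 kJ/mol

With 6 protons and 8 neutrons (A = 14):
Total constituent mass: 6 × 1.0073 + 8 × 1.00866 = 14.11308 u
The mass defect is 14.11308 − 13.99995 = 0.11313 u.
Binding energy = Δm·c² = 0.11313 × 931.49 MeV/u = 105.379 MeV
Per nucleus in joules: 105.379 MeV × 1.602e-13 J/MeV = 1.6882e-11 J
Per mole: 1.6882e-11 J × 6.022e23 mol⁻¹ = 1.0166e+13 J/mol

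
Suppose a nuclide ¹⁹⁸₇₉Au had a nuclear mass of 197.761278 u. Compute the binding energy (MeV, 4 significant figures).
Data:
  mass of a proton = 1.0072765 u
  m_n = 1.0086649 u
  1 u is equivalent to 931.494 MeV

1718 MeV

Z = 79, so N = A − Z = 198 − 79 = 119.
Total constituent mass: 79 × 1.0072765 + 119 × 1.0086649 = 199.6059666 u
Mass defect Δm = 199.6059666 − 197.761278 = 1.8446886 u
Converting to energy: 1.8446886 u × 931.494 MeV/u = 1718.32 MeV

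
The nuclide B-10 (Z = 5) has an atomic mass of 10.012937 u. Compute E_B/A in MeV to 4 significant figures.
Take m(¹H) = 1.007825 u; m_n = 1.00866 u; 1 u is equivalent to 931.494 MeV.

The nucleus contains 5 protons and 10 − 5 = 5 neutrons.
Total constituent mass: 5 × 1.007825 + 5 × 1.00866 = 10.082425 u
The mass defect is 10.082425 − 10.012937 = 0.069488 u.
E_B = 0.069488 × 931.494 = 64.7277 MeV
Dividing by A = 10 gives 6.473 MeV per nucleon.

6.473 MeV/nucleon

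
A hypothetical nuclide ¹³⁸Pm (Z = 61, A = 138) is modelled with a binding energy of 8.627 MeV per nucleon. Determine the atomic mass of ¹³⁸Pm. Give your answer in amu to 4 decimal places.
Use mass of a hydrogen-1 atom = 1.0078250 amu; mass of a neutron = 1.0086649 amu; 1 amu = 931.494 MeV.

Total binding energy = 138 × 8.627 = 1190.526 MeV
Mass defect = 1190.526 MeV / (931.494 MeV/amu) = 1.278082 amu
Constituent mass = 61(1.0078250) + 77(1.0086649) = 139.1445223 amu
Atomic mass = 139.1445223 − 1.278082 = 137.8664403 amu ≈ 137.8664 amu (to 4 decimal places)

137.8664 amu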